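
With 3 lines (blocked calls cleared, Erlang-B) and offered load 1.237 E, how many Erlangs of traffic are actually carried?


B(3,1.237) = 0.095091 (Erlang-B)
Carried load = a(1 − B) = 1.237·(1 − 0.095091) = 1.237·0.904909 = 1.1194 E

Final: 1.1194 Erlangs


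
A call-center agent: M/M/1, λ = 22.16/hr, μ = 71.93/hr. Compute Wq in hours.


ρ = 22.16/71.93 = 0.3081
Wq = ρ/(μ−λ) = 0.3081/(71.93 − 22.16) = 0.3081/49.77 = 0.006190 hr

Final: 0.006190 hr


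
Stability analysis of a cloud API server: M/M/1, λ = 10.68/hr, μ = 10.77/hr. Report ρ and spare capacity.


Total capacity cμ = 1·10.77 = 10.77/hr
ρ = λ/(cμ) = 10.68/10.77 = 0.9916
Stable ⇔ ρ < 1: YES
Spare capacity = cμ − λ = 10.77 − 10.68 = 0.09/hr

Final: ρ = 0.9916; stable; margin = 0.09/hr


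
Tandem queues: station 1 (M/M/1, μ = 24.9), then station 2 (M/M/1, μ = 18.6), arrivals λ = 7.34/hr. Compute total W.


Each node sees arrival rate λ = 7.34/hr (tandem ⇒ throughput preserved).
W₁ = 1/(μ₁−λ) = 1/(24.9−7.34) = 0.05695 hr
W₂ = 1/(μ₂−λ) = 1/(18.6−7.34) = 0.08881 hr
W_total = W₁ + W₂ = 0.05695 + 0.08881 = 0.14576 hr

Final: 0.14576 hr


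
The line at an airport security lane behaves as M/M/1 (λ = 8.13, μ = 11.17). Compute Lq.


ρ = 8.13/11.17 = 0.7278
Lq = ρ²/(1−ρ) = 0.5298/0.2722 = 1.9465

Final: 1.9465


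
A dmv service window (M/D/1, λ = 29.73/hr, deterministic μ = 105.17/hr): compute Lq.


ρ = 29.73/105.17 = 0.2827
M/D/1: Lq = ρ²/(2(1−ρ)) = 0.07991/(2·0.7173) = 0.05570

Final: 0.05570


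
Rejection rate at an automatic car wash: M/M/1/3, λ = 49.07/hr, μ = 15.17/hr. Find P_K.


ρ = λ/μ = 49.07/15.17 = 3.2347
P_K = (1−ρ)ρ^K/(1−ρ^(K+1)) = (-2.2347·33.844759)/(1 − 109.476753)
= -75.631994/-108.476753 = 0.697218

Final: 0.697218


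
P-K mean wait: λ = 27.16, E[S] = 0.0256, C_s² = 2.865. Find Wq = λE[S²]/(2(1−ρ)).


ρ = λ·E[S] = 27.16·0.0256 = 0.6953
E[S²] = E[S]²(1+C_s²) = 0.0256²·(1+2.865) = 0.002533
Wq = λ·E[S²]/(2(1−ρ)) = 27.16·0.002533/(2·0.3047) = 0.11289 hr

Final: 0.11289 hr


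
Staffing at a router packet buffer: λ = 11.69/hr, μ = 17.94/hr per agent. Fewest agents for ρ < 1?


Stability requires cμ > λ ⇔ c > λ/μ.
λ/μ = 11.69/17.94 = 0.6516
Minimum integer c = ⌊0.6516⌋ + 1 = 1
Check: 1·17.94 = 17.94 > 11.69, while 0·17.94 = 0.00 ≤ 11.69

Final: 1 servers


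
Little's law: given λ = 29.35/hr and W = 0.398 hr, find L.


L = λW = 29.35·0.398 = 11.6813

Final: 11.6813


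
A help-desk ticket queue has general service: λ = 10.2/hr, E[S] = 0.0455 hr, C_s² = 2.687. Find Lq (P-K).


ρ = λ·E[S] = 10.2·0.0455 = 0.4641
Lq = ρ²(1+C_s²)/(2(1−ρ)) = 0.2154·(1+2.687)/(2·0.5359)
= 0.2154·3.6870/1.0718 = 0.74094

Final: 0.74094


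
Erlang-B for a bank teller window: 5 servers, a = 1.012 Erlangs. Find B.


B(c,a) = (a^c/c!) / Σ_{k=0}^{c} a^k/k!
a^5/5! = 0.008845
Σ terms (k=0..5): 1.00000 + 1.01200 + 0.51207 + 0.17274 + 0.04370 + 0.008845 = 2.749359
B = 0.008845/2.749359 = 0.003217

Final: 0.003217


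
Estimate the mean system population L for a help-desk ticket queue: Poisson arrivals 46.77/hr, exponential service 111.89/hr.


ρ = λ/μ = 46.77/111.89 = 0.4180
L = ρ/(1−ρ) = 0.4180/(1 − 0.4180) = 0.4180/0.5820 = 0.7182

Final: 0.7182


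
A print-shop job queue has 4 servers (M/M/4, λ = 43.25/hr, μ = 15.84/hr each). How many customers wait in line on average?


a = λ/μ = 2.7304; ρ = a/4 = 0.6826
P₀ = 0.055105
Lq = P₀·a^c·ρ / (c!·(1−ρ)²) = 0.055105·55.58066·0.6826/(24·0.10074)
= 0.86473

Final: 0.86473


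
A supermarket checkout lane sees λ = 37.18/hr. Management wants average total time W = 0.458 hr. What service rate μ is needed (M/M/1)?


W = 1/(μ−λ) ⇒ μ − λ = 1/W = 1/0.458 = 2.1834
μ = λ + 1/W = 37.18 + 2.1834 = 39.3634 per hr

Final: 39.3634 /hr


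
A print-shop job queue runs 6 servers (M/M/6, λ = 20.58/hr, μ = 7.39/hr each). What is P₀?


a = λ/μ = 20.58/7.39 = 2.7848; ρ = a/c = 0.4641
Σ_{k=0}^{5} a^k/k! (terms k=0..5) = 1.00000 + 2.78484 + 3.87768 + 3.59958 + 2.50607 + 1.39580 = 15.16397
Tail: a^6/(6!(1−ρ)) = 466.45053/(720·0.5359) = 1.20899
P₀ = 1/(15.16397 + 1.20899) = 1/16.37296 = 0.061076

Final: 0.061076


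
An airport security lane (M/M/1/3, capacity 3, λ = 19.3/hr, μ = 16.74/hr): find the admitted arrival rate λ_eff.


ρ = 1.1529; P_K = (1−ρ)ρ^3/(1−ρ^4) = 0.305606
λ_eff = λ(1 − P_K) = 19.3·(1 − 0.305606) = 19.3·0.694394 = 13.4018 /hr

Final: 13.4018 /hr


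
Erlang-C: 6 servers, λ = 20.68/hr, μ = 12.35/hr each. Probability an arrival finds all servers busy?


a = λ/μ = 1.6745; ρ = a/6 = 0.2791
P₀ = 0.187310 (from M/M/c formula)
C(c,a) = [a^c/(c!(1−ρ))]·P₀ = [22.04456/(720·0.7209)]·0.187310
= 0.04247·0.187310 = 0.007955

Final: 0.007955


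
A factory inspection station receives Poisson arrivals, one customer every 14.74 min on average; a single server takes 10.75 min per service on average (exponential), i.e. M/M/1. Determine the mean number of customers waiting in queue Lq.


λ = 60/14.74 = 4.0706 /hr
μ = 60/10.75 = 5.5814 /hr
ρ = λ/μ = 4.0706/5.5814 = 0.7293
Lq = ρ²/(1−ρ) = 0.5319/0.2707 = 1.9649

Final: 1.9649


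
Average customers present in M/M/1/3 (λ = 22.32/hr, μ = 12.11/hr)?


ρ = 22.32/12.11 = 1.8431
L = ρ[1 − (K+1)ρ^K + Kρ^(K+1)] / [(1−ρ)(1−ρ^(K+1))]
Numerator: 1.8431·(1 − 4·6.261093 + 3·11.539851) = 19.491167
Denominator: (-0.8431)·(-10.539851) = 8.886199
L = 19.491167/8.886199 = 2.1934

Final: 2.1934


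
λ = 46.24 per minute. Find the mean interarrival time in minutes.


Mean interarrival time = 1/λ = 1/46.24 minute = 0.02163 minute
In minutes: 0.02163 × 1 = 0.02163 min

Final: 0.02163 min


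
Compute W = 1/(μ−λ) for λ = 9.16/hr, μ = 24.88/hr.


W = 1/(μ−λ) = 1/(24.88 − 9.16) = 1/15.72 = 0.06361 hr

Final: 0.06361 hr


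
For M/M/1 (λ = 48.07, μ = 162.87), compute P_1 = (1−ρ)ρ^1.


ρ = 48.07/162.87 = 0.2951
P_n = (1−ρ)·ρ^n = (1 − 0.2951)·0.2951^1 = 0.7049·0.295143 = 0.208034

Final: 0.208034


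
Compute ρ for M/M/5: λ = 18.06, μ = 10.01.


ρ = λ/(cμ) = 18.06/(5·10.01) = 18.06/50.05 = 0.3608

Final: 0.3608


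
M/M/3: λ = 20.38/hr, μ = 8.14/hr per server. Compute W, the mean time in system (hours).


a = 2.5037; ρ = 0.8346; P₀ = 0.044546
Lq = P₀·a^c·ρ/(c!(1−ρ)²) = 3.55292
Wq = Lq/λ = 3.55292/20.38 = 0.17433 hr
W = Wq + 1/μ = 0.17433 + 0.12285 = 0.29718 hr

Final: 0.29718 hr


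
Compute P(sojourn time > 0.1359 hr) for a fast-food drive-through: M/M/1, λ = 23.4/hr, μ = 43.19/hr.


W ~ Exponential(μ−λ) for M/M/1.
μ − λ = 43.19 − 23.4 = 19.7900
P(W > t) = e^{−(μ−λ)t} = e^{−2.6895} = 0.067918

Final: 0.067918


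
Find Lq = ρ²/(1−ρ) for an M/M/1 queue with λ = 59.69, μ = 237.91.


ρ = 59.69/237.91 = 0.2509
Lq = ρ²/(1−ρ) = 0.06295/0.7491 = 0.08403

Final: 0.08403


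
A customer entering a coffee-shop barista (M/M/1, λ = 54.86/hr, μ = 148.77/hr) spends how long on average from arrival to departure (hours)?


W = 1/(μ−λ) = 1/(148.77 − 54.86) = 1/93.91 = 0.01065 hr

Final: 0.01065 hr


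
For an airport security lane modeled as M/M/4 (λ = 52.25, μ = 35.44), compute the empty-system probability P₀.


a = λ/μ = 52.25/35.44 = 1.4743; ρ = a/c = 0.3686
Σ_{k=0}^{3} a^k/k! (terms k=0..3) = 1.00000 + 1.47432 + 1.08681 + 0.53410 = 4.09524
Tail: a^4/(4!(1−ρ)) = 4.72466/(24·0.6314) = 0.31177
P₀ = 1/(4.09524 + 0.31177) = 1/4.40702 = 0.226911

Final: 0.226911


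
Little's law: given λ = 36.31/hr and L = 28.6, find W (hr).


W = L/λ = 28.6/36.31 = 0.7877 hr

Final: 0.7877 hr


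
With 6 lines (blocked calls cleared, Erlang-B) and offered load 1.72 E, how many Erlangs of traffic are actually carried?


B(6,1.72) = 0.006452 (Erlang-B)
Carried load = a(1 − B) = 1.72·(1 − 0.006452) = 1.72·0.993548 = 1.7089 E

Final: 1.7089 Erlangs


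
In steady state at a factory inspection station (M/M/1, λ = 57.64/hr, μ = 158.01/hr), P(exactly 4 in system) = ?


ρ = 57.64/158.01 = 0.3648
P_n = (1−ρ)·ρ^n = (1 − 0.3648)·0.3648^4 = 0.6352·0.017708 = 0.011248

Final: 0.011248


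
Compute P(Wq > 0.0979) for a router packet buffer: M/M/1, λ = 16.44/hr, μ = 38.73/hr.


ρ = 16.44/38.73 = 0.4245
P(Wq > t) = ρ·e^{−(μ−λ)t} = 0.4245·e^{−2.1822}
= 0.4245·0.112794 = 0.047879

Final: 0.047879


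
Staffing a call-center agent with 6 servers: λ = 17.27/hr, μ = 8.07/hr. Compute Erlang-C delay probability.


a = λ/μ = 2.1400; ρ = a/6 = 0.3567
P₀ = 0.117390 (from M/M/c formula)
C(c,a) = [a^c/(c!(1−ρ))]·P₀ = [96.05342/(720·0.6433)]·0.117390
= 0.20737·0.117390 = 0.024343

Final: 0.024343


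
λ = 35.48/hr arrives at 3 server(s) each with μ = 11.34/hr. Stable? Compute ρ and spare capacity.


Total capacity cμ = 3·11.34 = 34.02/hr
ρ = λ/(cμ) = 35.48/34.02 = 1.0429
Stable ⇔ ρ < 1: NO
Spare capacity = cμ − λ = 34.02 − 35.48 = -1.46/hr

Final: ρ = 1.0429; unstable; margin = -1.46/hr


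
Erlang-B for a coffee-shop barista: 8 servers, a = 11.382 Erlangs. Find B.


B(c,a) = (a^c/c!) / Σ_{k=0}^{c} a^k/k!
a^8/8! = 6985.992688
Σ terms (k=0..8): 1.00000 + 11.38200 + 64.77496 + 245.75621 + 699.29928 + 1591.88489 + 3019.80564 + 4910.20396 + 6985.99269 = 17530.099627
B = 6985.992688/17530.099627 = 0.398514

Final: 0.398514


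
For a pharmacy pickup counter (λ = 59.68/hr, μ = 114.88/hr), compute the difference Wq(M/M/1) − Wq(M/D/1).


ρ = 59.68/114.88 = 0.5195
Wq(M/M/1) = ρ/(μ−λ) = 0.5195/55.20 = 0.009411 hr
Wq(M/D/1) = ρ/(2(μ−λ)) = 0.004706 hr
Savings = 0.009411 − 0.004706 = 0.004706 hr

Final: 0.004706 hr


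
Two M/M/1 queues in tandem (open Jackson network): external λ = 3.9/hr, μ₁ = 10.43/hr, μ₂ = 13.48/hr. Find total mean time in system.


Each node sees arrival rate λ = 3.9/hr (tandem ⇒ throughput preserved).
W₁ = 1/(μ₁−λ) = 1/(10.43−3.9) = 0.15314 hr
W₂ = 1/(μ₂−λ) = 1/(13.48−3.9) = 0.10438 hr
W_total = W₁ + W₂ = 0.15314 + 0.10438 = 0.25752 hr

Final: 0.25752 hr


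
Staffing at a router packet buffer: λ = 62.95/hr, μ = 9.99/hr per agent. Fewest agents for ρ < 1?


Stability requires cμ > λ ⇔ c > λ/μ.
λ/μ = 62.95/9.99 = 6.3013
Minimum integer c = ⌊6.3013⌋ + 1 = 7
Check: 7·9.99 = 69.93 > 62.95, while 6·9.99 = 59.94 ≤ 62.95

Final: 7 servers


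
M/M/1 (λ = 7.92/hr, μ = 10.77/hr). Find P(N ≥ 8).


ρ = 7.92/10.77 = 0.7354
P(N ≥ n) = ρ^n = 0.7354^8 = 0.085522

Final: 0.085522


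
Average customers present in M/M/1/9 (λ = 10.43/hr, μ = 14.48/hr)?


ρ = 10.43/14.48 = 0.7203
L = ρ[1 − (K+1)ρ^K + Kρ^(K+1)] / [(1−ρ)(1−ρ^(K+1))]
Numerator: 0.7203·(1 − 10·0.052197 + 9·0.037597) = 0.588064
Denominator: (0.2797)·(0.962403) = 0.269180
L = 0.588064/0.269180 = 2.1846

Final: 2.1846


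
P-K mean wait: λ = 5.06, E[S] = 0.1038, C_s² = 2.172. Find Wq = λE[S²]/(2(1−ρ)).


ρ = λ·E[S] = 5.06·0.1038 = 0.5252
E[S²] = E[S]²(1+C_s²) = 0.1038²·(1+2.172) = 0.034177
Wq = λ·E[S²]/(2(1−ρ)) = 5.06·0.034177/(2·0.4748) = 0.18212 hr

Final: 0.18212 hr


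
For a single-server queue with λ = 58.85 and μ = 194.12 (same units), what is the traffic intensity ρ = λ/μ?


ρ = λ/μ = 58.85/194.12 = 0.3032

Final: 0.3032


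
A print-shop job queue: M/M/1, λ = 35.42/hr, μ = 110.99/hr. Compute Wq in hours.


ρ = 35.42/110.99 = 0.3191
Wq = ρ/(μ−λ) = 0.3191/(110.99 − 35.42) = 0.3191/75.57 = 0.004223 hr

Final: 0.004223 hr


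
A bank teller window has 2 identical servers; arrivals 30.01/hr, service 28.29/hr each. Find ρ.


ρ = λ/(cμ) = 30.01/(2·28.29) = 30.01/56.58 = 0.5304

Final: 0.5304


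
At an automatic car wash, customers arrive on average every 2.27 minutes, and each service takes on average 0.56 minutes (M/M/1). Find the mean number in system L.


λ = 60/2.27 = 26.4317 /hr
μ = 60/0.56 = 107.1429 /hr
ρ = λ/μ = 26.4317/107.1429 = 0.2467
L = ρ/(1−ρ) = 0.2467/0.7533 = 0.3275

Final: 0.3275


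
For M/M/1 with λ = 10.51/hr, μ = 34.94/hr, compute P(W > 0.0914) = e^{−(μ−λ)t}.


W ~ Exponential(μ−λ) for M/M/1.
μ − λ = 34.94 − 10.51 = 24.4300
P(W > t) = e^{−(μ−λ)t} = e^{−2.2329} = 0.107217

Final: 0.107217


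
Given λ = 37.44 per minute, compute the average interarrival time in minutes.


Mean interarrival time = 1/λ = 1/37.44 minute = 0.02671 minute
In minutes: 0.02671 × 1 = 0.02671 min

Final: 0.02671 min


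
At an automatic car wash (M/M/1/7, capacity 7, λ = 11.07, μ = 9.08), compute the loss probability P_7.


ρ = λ/μ = 11.07/9.08 = 1.2192
P_K = (1−ρ)ρ^K/(1−ρ^(K+1)) = (-0.2192·4.003432)/(1 − 4.880836)
= -0.877404/-3.880836 = 0.226086

Final: 0.226086


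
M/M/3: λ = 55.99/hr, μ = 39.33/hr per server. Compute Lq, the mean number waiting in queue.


a = λ/μ = 1.4236; ρ = a/3 = 0.4745
P₀ = 0.229780
Lq = P₀·a^c·ρ / (c!·(1−ρ)²) = 0.229780·2.88509·0.4745/(6·0.27612)
= 0.18989

Final: 0.18989


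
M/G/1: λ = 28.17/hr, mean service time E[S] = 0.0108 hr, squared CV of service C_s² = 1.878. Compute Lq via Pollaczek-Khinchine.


ρ = λ·E[S] = 28.17·0.0108 = 0.3042
Lq = ρ²(1+C_s²)/(2(1−ρ)) = 0.09256·(1+1.878)/(2·0.6958)
= 0.09256·2.8780/1.3915 = 0.19143

Final: 0.19143


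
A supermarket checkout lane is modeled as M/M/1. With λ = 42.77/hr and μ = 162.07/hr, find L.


ρ = λ/μ = 42.77/162.07 = 0.2639
L = ρ/(1−ρ) = 0.2639/(1 − 0.2639) = 0.2639/0.7361 = 0.3585

Final: 0.3585


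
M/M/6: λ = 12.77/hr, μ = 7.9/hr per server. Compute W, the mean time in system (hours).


a = 1.6165; ρ = 0.2694; P₀ = 0.198522
Lq = P₀·a^c·ρ/(c!(1−ρ)²) = 0.002483
Wq = Lq/λ = 0.002483/12.77 = 0.0001944 hr
W = Wq + 1/μ = 0.0001944 + 0.12658 = 0.12678 hr

Final: 0.12678 hr


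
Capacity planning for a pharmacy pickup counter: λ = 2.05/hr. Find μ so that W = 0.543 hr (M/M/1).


W = 1/(μ−λ) ⇒ μ − λ = 1/W = 1/0.543 = 1.8416
μ = λ + 1/W = 2.05 + 1.8416 = 3.8916 per hr

Final: 3.8916 /hr


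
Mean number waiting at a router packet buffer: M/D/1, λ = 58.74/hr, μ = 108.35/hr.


ρ = 58.74/108.35 = 0.5421
M/D/1: Lq = ρ²/(2(1−ρ)) = 0.2939/(2·0.4579) = 0.32095

Final: 0.32095


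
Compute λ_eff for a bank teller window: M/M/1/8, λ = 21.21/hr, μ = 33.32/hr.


ρ = 0.6366; P_K = (1−ρ)ρ^8/(1−ρ^9) = 0.009969
λ_eff = λ(1 − P_K) = 21.21·(1 − 0.009969) = 21.21·0.990031 = 20.9986 /hr

Final: 20.9986 /hr


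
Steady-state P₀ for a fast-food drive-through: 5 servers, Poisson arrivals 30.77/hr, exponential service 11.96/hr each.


a = λ/μ = 30.77/11.96 = 2.5727; ρ = a/c = 0.5145
Σ_{k=0}^{4} a^k/k! (terms k=0..4) = 1.00000 + 2.57274 + 3.30950 + 2.83817 + 1.82547 = 11.54588
Tail: a^5/(5!(1−ρ)) = 112.71497/(120·0.4855) = 1.93488
P₀ = 1/(11.54588 + 1.93488) = 1/13.48076 = 0.074180

Final: 0.074180


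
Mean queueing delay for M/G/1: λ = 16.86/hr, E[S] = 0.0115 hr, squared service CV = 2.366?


ρ = λ·E[S] = 16.86·0.0115 = 0.1939
E[S²] = E[S]²(1+C_s²) = 0.0115²·(1+2.366) = 0.0004452
Wq = λ·E[S²]/(2(1−ρ)) = 16.86·0.0004452/(2·0.8061) = 0.004655 hr

Final: 0.004655 hr


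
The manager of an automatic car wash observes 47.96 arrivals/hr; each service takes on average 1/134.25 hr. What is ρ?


ρ = λ/μ = 47.96/134.25 = 0.3572

Final: 0.3572


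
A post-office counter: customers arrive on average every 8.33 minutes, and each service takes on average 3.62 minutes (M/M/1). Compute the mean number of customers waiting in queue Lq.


λ = 60/8.33 = 7.2029 /hr
μ = 60/3.62 = 16.5746 /hr
ρ = λ/μ = 7.2029/16.5746 = 0.4346
Lq = ρ²/(1−ρ) = 0.1889/0.5654 = 0.3340

Final: 0.3340


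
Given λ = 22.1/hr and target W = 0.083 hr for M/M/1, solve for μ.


W = 1/(μ−λ) ⇒ μ − λ = 1/W = 1/0.083 = 12.0482
μ = λ + 1/W = 22.1 + 12.0482 = 34.1482 per hr

Final: 34.1482 /hr


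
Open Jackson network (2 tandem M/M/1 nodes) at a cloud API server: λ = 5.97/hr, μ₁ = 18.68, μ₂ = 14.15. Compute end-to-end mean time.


Each node sees arrival rate λ = 5.97/hr (tandem ⇒ throughput preserved).
W₁ = 1/(μ₁−λ) = 1/(18.68−5.97) = 0.07868 hr
W₂ = 1/(μ₂−λ) = 1/(14.15−5.97) = 0.12225 hr
W_total = W₁ + W₂ = 0.07868 + 0.12225 = 0.20093 hr

Final: 0.20093 hr


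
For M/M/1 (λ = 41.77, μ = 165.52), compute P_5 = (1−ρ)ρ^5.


ρ = 41.77/165.52 = 0.2524
P_n = (1−ρ)·ρ^n = (1 − 0.2524)·0.2524^5 = 0.7476·0.001023 = 0.0007652

Final: 0.0007652


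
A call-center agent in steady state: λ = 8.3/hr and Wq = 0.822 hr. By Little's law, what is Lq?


Lq = λWq = 8.3·0.822 = 6.8226

Final: 6.8226


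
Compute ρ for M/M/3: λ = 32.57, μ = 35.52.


ρ = λ/(cμ) = 32.57/(3·35.52) = 32.57/106.56 = 0.3056

Final: 0.3056


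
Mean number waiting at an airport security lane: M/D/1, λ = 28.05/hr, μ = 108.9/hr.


ρ = 28.05/108.9 = 0.2576
M/D/1: Lq = ρ²/(2(1−ρ)) = 0.06635/(2·0.7424) = 0.04468

Final: 0.04468


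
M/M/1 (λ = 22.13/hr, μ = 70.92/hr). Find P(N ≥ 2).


ρ = 22.13/70.92 = 0.3120
P(N ≥ n) = ρ^n = 0.3120^2 = 0.097370

Final: 0.097370


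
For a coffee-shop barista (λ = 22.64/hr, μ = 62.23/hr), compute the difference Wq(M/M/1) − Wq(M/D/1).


ρ = 22.64/62.23 = 0.3638
Wq(M/M/1) = ρ/(μ−λ) = 0.3638/39.59 = 0.009189 hr
Wq(M/D/1) = ρ/(2(μ−λ)) = 0.004595 hr
Savings = 0.009189 − 0.004595 = 0.004595 hr

Final: 0.004595 hr


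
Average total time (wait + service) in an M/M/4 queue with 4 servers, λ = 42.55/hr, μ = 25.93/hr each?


a = 1.6410; ρ = 0.4102; P₀ = 0.190984
Lq = P₀·a^c·ρ/(c!(1−ρ)²) = 0.06805
Wq = Lq/λ = 0.06805/42.55 = 0.001599 hr
W = Wq + 1/μ = 0.001599 + 0.03857 = 0.04016 hr

Final: 0.04016 hr


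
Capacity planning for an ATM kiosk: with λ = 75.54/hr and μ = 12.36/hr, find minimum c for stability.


Stability requires cμ > λ ⇔ c > λ/μ.
λ/μ = 75.54/12.36 = 6.1117
Minimum integer c = ⌊6.1117⌋ + 1 = 7
Check: 7·12.36 = 86.52 > 75.54, while 6·12.36 = 74.16 ≤ 75.54

Final: 7 servers


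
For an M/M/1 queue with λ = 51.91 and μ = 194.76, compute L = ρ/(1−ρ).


ρ = λ/μ = 51.91/194.76 = 0.2665
L = ρ/(1−ρ) = 0.2665/(1 − 0.2665) = 0.2665/0.7335 = 0.3634

Final: 0.3634


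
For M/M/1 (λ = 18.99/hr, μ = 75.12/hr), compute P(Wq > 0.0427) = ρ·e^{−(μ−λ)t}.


ρ = 18.99/75.12 = 0.2528
P(Wq > t) = ρ·e^{−(μ−λ)t} = 0.2528·e^{−2.3968}
= 0.2528·0.091013 = 0.023008

Final: 0.023008


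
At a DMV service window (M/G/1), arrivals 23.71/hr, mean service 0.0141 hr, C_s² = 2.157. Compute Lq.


ρ = λ·E[S] = 23.71·0.0141 = 0.3343
Lq = ρ²(1+C_s²)/(2(1−ρ)) = 0.1118·(1+2.157)/(2·0.6657)
= 0.1118·3.1570/1.3314 = 0.26502

Final: 0.26502


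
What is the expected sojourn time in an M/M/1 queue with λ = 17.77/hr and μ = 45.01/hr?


W = 1/(μ−λ) = 1/(45.01 − 17.77) = 1/27.24 = 0.03671 hr

Final: 0.03671 hr


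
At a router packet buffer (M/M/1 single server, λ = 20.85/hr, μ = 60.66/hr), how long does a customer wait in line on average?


ρ = 20.85/60.66 = 0.3437
Wq = ρ/(μ−λ) = 0.3437/(60.66 − 20.85) = 0.3437/39.81 = 0.008634 hr

Final: 0.008634 hr


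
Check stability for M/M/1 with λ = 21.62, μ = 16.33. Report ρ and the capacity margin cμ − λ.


Total capacity cμ = 1·16.33 = 16.33/hr
ρ = λ/(cμ) = 21.62/16.33 = 1.3239
Stable ⇔ ρ < 1: NO
Spare capacity = cμ − λ = 16.33 − 21.62 = -5.29/hr

Final: ρ = 1.3239; unstable; margin = -5.29/hr


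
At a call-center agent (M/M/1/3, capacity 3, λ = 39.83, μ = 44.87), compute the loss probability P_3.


ρ = λ/μ = 39.83/44.87 = 0.8877
P_K = (1−ρ)ρ^K/(1−ρ^(K+1)) = (0.1123·0.699460)/(1 − 0.620893)
= 0.078566/0.379107 = 0.207241

Final: 0.207241


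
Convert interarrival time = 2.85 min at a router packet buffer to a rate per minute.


λ = 1/(interarrival time) in consistent units.
1 minute = 1 min, so λ = 1/2.85 = 0.3509 per minute

Final: 0.3509 /min


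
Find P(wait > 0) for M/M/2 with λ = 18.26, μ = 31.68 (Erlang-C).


a = λ/μ = 0.5764; ρ = a/2 = 0.2882
P₀ = 0.552561 (from M/M/c formula)
C(c,a) = [a^c/(c!(1−ρ))]·P₀ = [0.33222/(2·0.7118)]·0.552561
= 0.23337·0.552561 = 0.128950

Final: 0.128950


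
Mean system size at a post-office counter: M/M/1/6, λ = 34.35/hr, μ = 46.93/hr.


ρ = 34.35/46.93 = 0.7319
L = ρ[1 − (K+1)ρ^K + Kρ^(K+1)] / [(1−ρ)(1−ρ^(K+1))]
Numerator: 0.7319·(1 − 7·0.153765 + 6·0.112547) = 0.438379
Denominator: (0.2681)·(0.887453) = 0.237890
L = 0.438379/0.237890 = 1.8428

Final: 1.8428


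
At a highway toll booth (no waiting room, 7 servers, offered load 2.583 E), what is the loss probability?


B(c,a) = (a^c/c!) / Σ_{k=0}^{c} a^k/k!
a^7/7! = 0.152209
Σ terms (k=0..7): 1.00000 + 2.58300 + 3.33594 + 2.87225 + 1.85475 + 0.95817 + 0.41249 + 0.15221 = 13.168813
B = 0.152209/13.168813 = 0.011558

Final: 0.011558


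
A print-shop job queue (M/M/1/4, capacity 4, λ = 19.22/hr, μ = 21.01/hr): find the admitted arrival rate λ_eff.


ρ = 0.9148; P_K = (1−ρ)ρ^4/(1−ρ^5) = 0.166053
λ_eff = λ(1 − P_K) = 19.22·(1 − 0.166053) = 19.22·0.833947 = 16.0285 /hr

Final: 16.0285 /hr


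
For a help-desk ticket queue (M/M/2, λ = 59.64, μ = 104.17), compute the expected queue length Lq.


a = λ/μ = 0.5725; ρ = a/2 = 0.2863
P₀ = 0.554892
Lq = P₀·a^c·ρ / (c!·(1−ρ)²) = 0.554892·0.32779·0.2863/(2·0.50942)
= 0.05110

Final: 0.05110


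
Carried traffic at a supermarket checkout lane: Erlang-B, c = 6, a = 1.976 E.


B(6,1.976) = 0.011510 (Erlang-B)
Carried load = a(1 − B) = 1.976·(1 − 0.011510) = 1.976·0.988490 = 1.9533 E

Final: 1.9533 Erlangs


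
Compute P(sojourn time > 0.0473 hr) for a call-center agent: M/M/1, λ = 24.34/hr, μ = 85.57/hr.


W ~ Exponential(μ−λ) for M/M/1.
μ − λ = 85.57 − 24.34 = 61.2300
P(W > t) = e^{−(μ−λ)t} = e^{−2.8962} = 0.055234

Final: 0.055234


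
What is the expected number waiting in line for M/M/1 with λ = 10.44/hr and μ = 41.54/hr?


ρ = 10.44/41.54 = 0.2513
Lq = ρ²/(1−ρ) = 0.06316/0.7487 = 0.08437

Final: 0.08437


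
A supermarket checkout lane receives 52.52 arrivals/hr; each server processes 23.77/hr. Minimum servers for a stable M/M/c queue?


Stability requires cμ > λ ⇔ c > λ/μ.
λ/μ = 52.52/23.77 = 2.2095
Minimum integer c = ⌊2.2095⌋ + 1 = 3
Check: 3·23.77 = 71.31 > 52.52, while 2·23.77 = 47.54 ≤ 52.52

Final: 3 servers


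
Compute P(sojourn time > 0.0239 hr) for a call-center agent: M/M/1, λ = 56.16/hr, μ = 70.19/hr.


W ~ Exponential(μ−λ) for M/M/1.
μ − λ = 70.19 − 56.16 = 14.0300
P(W > t) = e^{−(μ−λ)t} = e^{−0.3353} = 0.715111

Final: 0.715111


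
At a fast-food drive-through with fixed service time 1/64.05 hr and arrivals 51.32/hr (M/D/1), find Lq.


ρ = 51.32/64.05 = 0.8012
M/D/1: Lq = ρ²/(2(1−ρ)) = 0.6420/(2·0.1988) = 1.61509

Final: 1.61509


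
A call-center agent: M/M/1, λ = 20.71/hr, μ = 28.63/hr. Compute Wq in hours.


ρ = 20.71/28.63 = 0.7234
Wq = ρ/(μ−λ) = 0.7234/(28.63 − 20.71) = 0.7234/7.92 = 0.09133 hr

Final: 0.09133 hr


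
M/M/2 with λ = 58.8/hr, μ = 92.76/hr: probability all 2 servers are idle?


a = λ/μ = 58.8/92.76 = 0.6339; ρ = a/c = 0.3169
Σ_{k=0}^{1} a^k/k! (terms k=0..1) = 1.00000 + 0.63389 = 1.63389
Tail: a^2/(2!(1−ρ)) = 0.40182/(2·0.6831) = 0.29414
P₀ = 1/(1.63389 + 0.29414) = 1/1.92803 = 0.518664

Final: 0.518664


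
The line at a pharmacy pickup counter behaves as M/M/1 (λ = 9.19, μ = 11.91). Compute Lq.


ρ = 9.19/11.91 = 0.7716
Lq = ρ²/(1−ρ) = 0.5954/0.2284 = 2.6071

Final: 2.6071


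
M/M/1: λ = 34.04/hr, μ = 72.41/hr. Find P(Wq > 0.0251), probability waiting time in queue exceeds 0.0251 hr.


ρ = 34.04/72.41 = 0.4701
P(Wq > t) = ρ·e^{−(μ−λ)t} = 0.4701·e^{−0.9631}
= 0.4701·0.381713 = 0.179443

Final: 0.179443


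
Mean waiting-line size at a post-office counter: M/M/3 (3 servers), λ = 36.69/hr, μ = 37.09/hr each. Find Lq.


a = λ/μ = 0.9892; ρ = a/3 = 0.3297
P₀ = 0.367757
Lq = P₀·a^c·ρ / (c!·(1−ρ)²) = 0.367757·0.96799·0.3297/(6·0.44925)
= 0.04355

Final: 0.04355


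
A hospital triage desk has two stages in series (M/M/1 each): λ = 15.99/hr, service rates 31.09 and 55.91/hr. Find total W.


Each node sees arrival rate λ = 15.99/hr (tandem ⇒ throughput preserved).
W₁ = 1/(μ₁−λ) = 1/(31.09−15.99) = 0.06623 hr
W₂ = 1/(μ₂−λ) = 1/(55.91−15.99) = 0.02505 hr
W_total = W₁ + W₂ = 0.06623 + 0.02505 = 0.09128 hr

Final: 0.09128 hr


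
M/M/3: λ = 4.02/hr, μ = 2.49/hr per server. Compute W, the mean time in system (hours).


a = 1.6145; ρ = 0.5382; P₀ = 0.183950
Lq = P₀·a^c·ρ/(c!(1−ρ)²) = 0.32549
Wq = Lq/λ = 0.32549/4.02 = 0.08097 hr
W = Wq + 1/μ = 0.08097 + 0.40161 = 0.48257 hr

Final: 0.48257 hr


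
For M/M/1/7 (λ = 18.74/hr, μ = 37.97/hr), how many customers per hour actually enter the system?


ρ = 0.4935; P_K = (1−ρ)ρ^7/(1−ρ^8) = 0.003626
λ_eff = λ(1 − P_K) = 18.74·(1 − 0.003626) = 18.74·0.996374 = 18.6721 /hr

Final: 18.6721 /hr


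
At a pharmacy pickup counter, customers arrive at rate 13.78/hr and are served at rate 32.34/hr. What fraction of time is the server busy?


ρ = λ/μ = 13.78/32.34 = 0.4261

Final: 0.4261


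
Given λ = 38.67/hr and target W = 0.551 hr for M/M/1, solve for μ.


W = 1/(μ−λ) ⇒ μ − λ = 1/W = 1/0.551 = 1.8149
μ = λ + 1/W = 38.67 + 1.8149 = 40.4849 per hr

Final: 40.4849 /hr


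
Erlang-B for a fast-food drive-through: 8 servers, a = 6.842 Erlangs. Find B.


B(c,a) = (a^c/c!) / Σ_{k=0}^{c} a^k/k!
a^8/8! = 119.108851
Σ terms (k=0..8): 1.00000 + 6.84200 + 23.40648 + 53.38238 + 91.31057 + 124.94938 + 142.48394 + 139.26788 + 119.10885 = 701.751481
B = 119.108851/701.751481 = 0.169731

Final: 0.169731


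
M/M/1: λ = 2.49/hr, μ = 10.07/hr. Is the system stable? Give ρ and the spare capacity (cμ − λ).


Total capacity cμ = 1·10.07 = 10.07/hr
ρ = λ/(cμ) = 2.49/10.07 = 0.2473
Stable ⇔ ρ < 1: YES
Spare capacity = cμ − λ = 10.07 − 2.49 = 7.58/hr

Final: ρ = 0.2473; stable; margin = 7.58/hr


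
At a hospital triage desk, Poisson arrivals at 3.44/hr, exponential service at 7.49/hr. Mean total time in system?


W = 1/(μ−λ) = 1/(7.49 − 3.44) = 1/4.05 = 0.2469 hr

Final: 0.2469 hr


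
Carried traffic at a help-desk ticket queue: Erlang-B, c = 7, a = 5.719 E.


B(7,5.719) = 0.166745 (Erlang-B)
Carried load = a(1 − B) = 5.719·(1 − 0.166745) = 5.719·0.833255 = 4.7654 E

Final: 4.7654 Erlangs


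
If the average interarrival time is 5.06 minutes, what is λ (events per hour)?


λ = 1/(interarrival time) in consistent units.
1 hour = 60 min, so λ = 60/5.06 = 11.8577 per hour

Final: 11.8577 /hr


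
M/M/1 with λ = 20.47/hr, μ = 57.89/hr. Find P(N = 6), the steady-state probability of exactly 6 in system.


ρ = 20.47/57.89 = 0.3536
P_n = (1−ρ)·ρ^n = (1 − 0.3536)·0.3536^6 = 0.6464·0.001955 = 0.001264

Final: 0.001264


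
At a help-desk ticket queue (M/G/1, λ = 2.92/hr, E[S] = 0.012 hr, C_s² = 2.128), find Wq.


ρ = λ·E[S] = 2.92·0.012 = 0.03504
E[S²] = E[S]²(1+C_s²) = 0.012²·(1+2.128) = 0.0004504
Wq = λ·E[S²]/(2(1−ρ)) = 2.92·0.0004504/(2·0.9650) = 0.0006815 hr

Final: 0.0006815 hr


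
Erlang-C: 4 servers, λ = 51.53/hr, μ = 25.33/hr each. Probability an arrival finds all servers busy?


a = λ/μ = 2.0343; ρ = a/4 = 0.5086
P₀ = 0.125642 (from M/M/c formula)
C(c,a) = [a^c/(c!(1−ρ))]·P₀ = [17.12773/(24·0.4914)]·0.125642
= 1.45225·0.125642 = 0.182464

Final: 0.182464


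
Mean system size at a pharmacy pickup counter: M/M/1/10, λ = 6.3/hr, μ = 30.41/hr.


ρ = 6.3/30.41 = 0.2072
L = ρ[1 − (K+1)ρ^K + Kρ^(K+1)] / [(1−ρ)(1−ρ^(K+1))]
Numerator: 0.2072·(1 − 11·0.0000001456 + 10·0.00000003017) = 0.207168
Denominator: (0.7928)·(1.000000) = 0.792831
L = 0.207168/0.792831 = 0.2613

Final: 0.2613


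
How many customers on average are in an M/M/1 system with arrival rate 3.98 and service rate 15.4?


ρ = λ/μ = 3.98/15.4 = 0.2584
L = ρ/(1−ρ) = 0.2584/(1 − 0.2584) = 0.2584/0.7416 = 0.3485

Final: 0.3485


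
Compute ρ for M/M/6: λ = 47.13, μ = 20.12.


ρ = λ/(cμ) = 47.13/(6·20.12) = 47.13/120.72 = 0.3904

Final: 0.3904


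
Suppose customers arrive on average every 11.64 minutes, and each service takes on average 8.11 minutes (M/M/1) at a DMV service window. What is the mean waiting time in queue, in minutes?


λ = 60/11.64 = 5.1546 /hr
μ = 60/8.11 = 7.3983 /hr
ρ = λ/μ = 5.1546/7.3983 = 0.6967
Wq = ρ/(μ−λ) = 0.6967/(7.3983−5.1546) = 0.31054 hr
In minutes: 0.31054·60 = 18.632 min

Final: 18.632 min


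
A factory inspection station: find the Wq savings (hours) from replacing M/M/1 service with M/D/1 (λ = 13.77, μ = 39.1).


ρ = 13.77/39.1 = 0.3522
Wq(M/M/1) = ρ/(μ−λ) = 0.3522/25.33 = 0.01390 hr
Wq(M/D/1) = ρ/(2(μ−λ)) = 0.006952 hr
Savings = 0.01390 − 0.006952 = 0.006952 hr

Final: 0.006952 hr


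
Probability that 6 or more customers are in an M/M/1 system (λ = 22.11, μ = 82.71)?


ρ = 22.11/82.71 = 0.2673
P(N ≥ n) = ρ^n = 0.2673^6 = 0.0003649

Final: 0.0003649


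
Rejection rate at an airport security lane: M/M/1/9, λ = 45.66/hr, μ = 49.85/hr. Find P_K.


ρ = λ/μ = 45.66/49.85 = 0.9159
P_K = (1−ρ)ρ^K/(1−ρ^(K+1)) = (0.08405·0.453771)/(1 − 0.415631)
= 0.038140/0.584369 = 0.065268

Final: 0.065268


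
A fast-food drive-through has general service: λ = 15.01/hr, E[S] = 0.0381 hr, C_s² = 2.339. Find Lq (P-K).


ρ = λ·E[S] = 15.01·0.0381 = 0.5719
Lq = ρ²(1+C_s²)/(2(1−ρ)) = 0.3270·(1+2.339)/(2·0.4281)
= 0.3270·3.3390/0.8562 = 1.27536

Final: 1.27536


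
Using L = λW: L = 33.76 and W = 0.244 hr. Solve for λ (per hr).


λ = L/W = 33.76/0.244 = 138.3607 /hr

Final: 138.3607 /hr


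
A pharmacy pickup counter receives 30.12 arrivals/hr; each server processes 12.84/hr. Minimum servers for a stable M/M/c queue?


Stability requires cμ > λ ⇔ c > λ/μ.
λ/μ = 30.12/12.84 = 2.3458
Minimum integer c = ⌊2.3458⌋ + 1 = 3
Check: 3·12.84 = 38.52 > 30.12, while 2·12.84 = 25.68 ≤ 30.12

Final: 3 servers


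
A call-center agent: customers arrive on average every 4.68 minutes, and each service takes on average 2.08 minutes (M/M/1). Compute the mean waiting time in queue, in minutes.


λ = 60/4.68 = 12.8205 /hr
μ = 60/2.08 = 28.8462 /hr
ρ = λ/μ = 12.8205/28.8462 = 0.4444
Wq = ρ/(μ−λ) = 0.4444/(28.8462−12.8205) = 0.02773 hr
In minutes: 0.02773·60 = 1.664 min

Final: 1.664 min


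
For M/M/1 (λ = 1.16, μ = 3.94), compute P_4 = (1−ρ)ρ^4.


ρ = 1.16/3.94 = 0.2944
P_n = (1−ρ)·ρ^n = (1 − 0.2944)·0.2944^4 = 0.7056·0.007514 = 0.005301

Final: 0.005301


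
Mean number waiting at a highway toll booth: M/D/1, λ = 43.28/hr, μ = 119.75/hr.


ρ = 43.28/119.75 = 0.3614
M/D/1: Lq = ρ²/(2(1−ρ)) = 0.1306/(2·0.6386) = 0.10228

Final: 0.10228


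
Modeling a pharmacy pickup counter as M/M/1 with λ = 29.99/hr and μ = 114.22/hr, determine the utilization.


ρ = λ/μ = 29.99/114.22 = 0.2626

Final: 0.2626


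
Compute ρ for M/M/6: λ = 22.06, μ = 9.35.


ρ = λ/(cμ) = 22.06/(6·9.35) = 22.06/56.10 = 0.3932

Final: 0.3932


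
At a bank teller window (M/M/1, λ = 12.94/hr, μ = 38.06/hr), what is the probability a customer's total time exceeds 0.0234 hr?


W ~ Exponential(μ−λ) for M/M/1.
μ − λ = 38.06 − 12.94 = 25.1200
P(W > t) = e^{−(μ−λ)t} = e^{−0.5878} = 0.555544

Final: 0.555544


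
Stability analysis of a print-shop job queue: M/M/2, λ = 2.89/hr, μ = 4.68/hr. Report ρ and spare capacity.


Total capacity cμ = 2·4.68 = 9.36/hr
ρ = λ/(cμ) = 2.89/9.36 = 0.3088
Stable ⇔ ρ < 1: YES
Spare capacity = cμ − λ = 9.36 − 2.89 = 6.47/hr

Final: ρ = 0.3088; stable; margin = 6.47/hr


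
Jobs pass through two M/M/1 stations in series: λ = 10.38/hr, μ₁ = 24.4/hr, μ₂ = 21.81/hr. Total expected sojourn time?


Each node sees arrival rate λ = 10.38/hr (tandem ⇒ throughput preserved).
W₁ = 1/(μ₁−λ) = 1/(24.4−10.38) = 0.07133 hr
W₂ = 1/(μ₂−λ) = 1/(21.81−10.38) = 0.08749 hr
W_total = W₁ + W₂ = 0.07133 + 0.08749 = 0.15882 hr

Final: 0.15882 hr


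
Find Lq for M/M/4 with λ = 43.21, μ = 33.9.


a = λ/μ = 1.2746; ρ = a/4 = 0.3187
P₀ = 0.278277
Lq = P₀·a^c·ρ / (c!·(1−ρ)²) = 0.278277·2.63960·0.3187/(24·0.46423)
= 0.02101

Final: 0.02101


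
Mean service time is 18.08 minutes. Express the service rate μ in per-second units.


μ = 1/(service time) in consistent units.
1 second = 0.0166667 min, so μ = 0.0166667/18.08 = 0.0009218 per second

Final: 0.0009218 /sec


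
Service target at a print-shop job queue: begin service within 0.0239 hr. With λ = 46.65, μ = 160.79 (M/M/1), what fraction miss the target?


ρ = 46.65/160.79 = 0.2901
P(Wq > t) = ρ·e^{−(μ−λ)t} = 0.2901·e^{−2.7279}
= 0.2901·0.065353 = 0.018961

Final: 0.018961


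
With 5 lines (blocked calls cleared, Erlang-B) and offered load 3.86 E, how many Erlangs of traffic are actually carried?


B(5,3.86) = 0.186515 (Erlang-B)
Carried load = a(1 − B) = 3.86·(1 − 0.186515) = 3.86·0.813485 = 3.1401 E

Final: 3.1401 Erlangs


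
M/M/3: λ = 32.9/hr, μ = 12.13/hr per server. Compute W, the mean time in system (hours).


a = 2.7123; ρ = 0.9041; P₀ = 0.023773
Lq = P₀·a^c·ρ/(c!(1−ρ)²) = 7.77069
Wq = Lq/λ = 7.77069/32.9 = 0.23619 hr
W = Wq + 1/μ = 0.23619 + 0.08244 = 0.31863 hr

Final: 0.31863 hr


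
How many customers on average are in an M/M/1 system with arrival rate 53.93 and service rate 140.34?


ρ = λ/μ = 53.93/140.34 = 0.3843
L = ρ/(1−ρ) = 0.3843/(1 − 0.3843) = 0.3843/0.6157 = 0.6241

Final: 0.6241


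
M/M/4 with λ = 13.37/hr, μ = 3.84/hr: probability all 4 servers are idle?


a = λ/μ = 13.37/3.84 = 3.4818; ρ = a/c = 0.8704
Σ_{k=0}^{3} a^k/k! (terms k=0..3) = 1.00000 + 3.48177 + 6.06136 + 7.03476 = 17.57790
Tail: a^4/(4!(1−ρ)) = 146.96054/(24·0.1296) = 47.26369
P₀ = 1/(17.57790 + 47.26369) = 1/64.84159 = 0.015422

Final: 0.015422


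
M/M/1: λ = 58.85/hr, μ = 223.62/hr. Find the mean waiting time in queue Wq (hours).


ρ = 58.85/223.62 = 0.2632
Wq = ρ/(μ−λ) = 0.2632/(223.62 − 58.85) = 0.2632/164.77 = 0.001597 hr

Final: 0.001597 hr


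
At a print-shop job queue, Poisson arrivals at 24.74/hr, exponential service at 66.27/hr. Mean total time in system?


W = 1/(μ−λ) = 1/(66.27 − 24.74) = 1/41.53 = 0.02408 hr

Final: 0.02408 hr


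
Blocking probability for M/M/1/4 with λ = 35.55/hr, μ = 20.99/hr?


ρ = λ/μ = 35.55/20.99 = 1.6937
P_K = (1−ρ)ρ^K/(1−ρ^(K+1)) = (-0.6937·8.228272)/(1 − 13.935926)
= -5.707654/-12.935926 = 0.441225

Final: 0.441225


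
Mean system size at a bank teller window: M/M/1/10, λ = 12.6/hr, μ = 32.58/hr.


ρ = 12.6/32.58 = 0.3867
L = ρ[1 − (K+1)ρ^K + Kρ^(K+1)] / [(1−ρ)(1−ρ^(K+1))]
Numerator: 0.3867·(1 − 11·0.00007485 + 10·0.00002895) = 0.386534
Denominator: (0.6133)·(0.999971) = 0.613242
L = 0.386534/0.613242 = 0.6303

Final: 0.6303


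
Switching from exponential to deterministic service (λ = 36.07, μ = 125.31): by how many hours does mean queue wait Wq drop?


ρ = 36.07/125.31 = 0.2878
Wq(M/M/1) = ρ/(μ−λ) = 0.2878/89.24 = 0.003226 hr
Wq(M/D/1) = ρ/(2(μ−λ)) = 0.001613 hr
Savings = 0.003226 − 0.001613 = 0.001613 hr

Final: 0.001613 hr


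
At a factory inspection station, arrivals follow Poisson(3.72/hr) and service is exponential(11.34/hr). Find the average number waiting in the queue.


ρ = 3.72/11.34 = 0.3280
Lq = ρ²/(1−ρ) = 0.1076/0.6720 = 0.1601

Final: 0.1601


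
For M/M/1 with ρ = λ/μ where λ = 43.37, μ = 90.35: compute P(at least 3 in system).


ρ = 43.37/90.35 = 0.4800
P(N ≥ n) = ρ^n = 0.4800^3 = 0.110607

Final: 0.110607


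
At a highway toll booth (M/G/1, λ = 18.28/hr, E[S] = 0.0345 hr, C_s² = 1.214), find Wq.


ρ = λ·E[S] = 18.28·0.0345 = 0.6307
E[S²] = E[S]²(1+C_s²) = 0.0345²·(1+1.214) = 0.002635
Wq = λ·E[S²]/(2(1−ρ)) = 18.28·0.002635/(2·0.3693) = 0.06521 hr

Final: 0.06521 hr


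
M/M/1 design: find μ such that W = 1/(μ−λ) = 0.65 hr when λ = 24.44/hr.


W = 1/(μ−λ) ⇒ μ − λ = 1/W = 1/0.65 = 1.5385
μ = λ + 1/W = 24.44 + 1.5385 = 25.9785 per hr

Final: 25.9785 /hr


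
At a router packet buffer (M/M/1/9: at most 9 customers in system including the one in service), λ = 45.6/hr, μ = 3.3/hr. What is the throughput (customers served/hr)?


ρ = 13.8182; P_K = (1−ρ)ρ^9/(1−ρ^10) = 0.927632
λ_eff = λ(1 − P_K) = 45.6·(1 − 0.927632) = 45.6·0.072368 = 3.3000 /hr

Final: 3.3000 /hr


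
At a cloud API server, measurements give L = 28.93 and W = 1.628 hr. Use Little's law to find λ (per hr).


λ = L/W = 28.93/1.628 = 17.7703 /hr

Final: 17.7703 /hr


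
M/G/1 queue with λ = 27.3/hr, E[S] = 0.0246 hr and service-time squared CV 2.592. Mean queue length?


ρ = λ·E[S] = 27.3·0.0246 = 0.6716
Lq = ρ²(1+C_s²)/(2(1−ρ)) = 0.4510·(1+2.592)/(2·0.3284)
= 0.4510·3.5920/0.6568 = 2.46645

Final: 2.46645


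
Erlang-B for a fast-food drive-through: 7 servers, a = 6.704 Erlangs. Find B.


B(c,a) = (a^c/c!) / Σ_{k=0}^{c} a^k/k!
a^7/7! = 120.755662
Σ terms (k=0..7): 1.00000 + 6.70400 + 22.47181 + 50.21700 + 84.16369 + 112.84668 + 126.08736 + 120.75566 = 524.246197
B = 120.755662/524.246197 = 0.230342

Final: 0.230342


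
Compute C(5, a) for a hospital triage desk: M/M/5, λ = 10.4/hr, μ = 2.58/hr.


a = λ/μ = 4.0310; ρ = a/5 = 0.8062
P₀ = 0.012370 (from M/M/c formula)
C(c,a) = [a^c/(c!(1−ρ))]·P₀ = [1064.31006/(120·0.1938)]·0.012370
= 45.76533·0.012370 = 0.566131

Final: 0.566131


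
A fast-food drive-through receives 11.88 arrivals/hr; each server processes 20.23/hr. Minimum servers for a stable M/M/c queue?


Stability requires cμ > λ ⇔ c > λ/μ.
λ/μ = 11.88/20.23 = 0.5872
Minimum integer c = ⌊0.5872⌋ + 1 = 1
Check: 1·20.23 = 20.23 > 11.88, while 0·20.23 = 0.00 ≤ 11.88

Final: 1 servers


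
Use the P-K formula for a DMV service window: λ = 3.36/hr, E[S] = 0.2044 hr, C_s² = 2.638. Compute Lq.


ρ = λ·E[S] = 3.36·0.2044 = 0.6868
Lq = ρ²(1+C_s²)/(2(1−ρ)) = 0.4717·(1+2.638)/(2·0.3132)
= 0.4717·3.6380/0.6264 = 2.73923

Final: 2.73923


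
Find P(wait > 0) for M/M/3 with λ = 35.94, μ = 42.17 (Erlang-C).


a = λ/μ = 0.8523; ρ = a/3 = 0.2841
P₀ = 0.423808 (from M/M/c formula)
C(c,a) = [a^c/(c!(1−ρ))]·P₀ = [0.61905/(6·0.7159)]·0.423808
= 0.14412·0.423808 = 0.061078

Final: 0.061078


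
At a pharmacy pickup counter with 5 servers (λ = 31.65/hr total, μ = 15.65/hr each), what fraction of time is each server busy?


ρ = λ/(cμ) = 31.65/(5·15.65) = 31.65/78.25 = 0.4045

Final: 0.4045


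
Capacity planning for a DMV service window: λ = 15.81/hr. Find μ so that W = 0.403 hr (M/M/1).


W = 1/(μ−λ) ⇒ μ − λ = 1/W = 1/0.403 = 2.4814
μ = λ + 1/W = 15.81 + 2.4814 = 18.2914 per hr

Final: 18.2914 /hr


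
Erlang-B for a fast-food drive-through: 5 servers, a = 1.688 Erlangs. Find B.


B(c,a) = (a^c/c!) / Σ_{k=0}^{c} a^k/k!
a^5/5! = 0.114204
Σ terms (k=0..5): 1.00000 + 1.68800 + 1.42467 + 0.80162 + 0.33828 + 0.11420 = 5.366773
B = 0.114204/5.366773 = 0.021280

Final: 0.021280
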